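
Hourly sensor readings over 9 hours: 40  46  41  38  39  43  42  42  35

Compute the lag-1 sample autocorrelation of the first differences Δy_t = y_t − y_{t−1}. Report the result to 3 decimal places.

-0.156

First differences Δy: 6, -5, -3, 1, 4, -1, 0, -7
Mean of differences = -0.6250
Numerator Σ(Δy_t−Δȳ)(Δy_{t+1}−Δȳ) = -20.8906
Denominator Σ(Δy_t−Δȳ)² = 133.8750
r_1(Δy) = -20.8906 / 133.8750 = -0.156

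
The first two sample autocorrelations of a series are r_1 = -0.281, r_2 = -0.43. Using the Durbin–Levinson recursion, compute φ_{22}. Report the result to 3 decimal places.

φ_{22} = (r_2 − r_1²) / (1 − r_1²)
r_1² = (-0.281)² = 0.078961
Numerator = -0.43 − 0.0790 = -0.5090; denominator = 1 − 0.0790 = 0.9210
φ_{22} = -0.5090 / 0.9210 = -0.553

-0.553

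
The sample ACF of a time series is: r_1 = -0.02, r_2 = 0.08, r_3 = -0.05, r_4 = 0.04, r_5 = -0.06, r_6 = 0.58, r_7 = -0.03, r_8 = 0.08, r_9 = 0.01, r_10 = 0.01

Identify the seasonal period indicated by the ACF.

6

The largest autocorrelation is r_6 = 0.58; the remaining lags stay at or below 0.08.
The dominant spike at lag 6 indicates a seasonal period of 6.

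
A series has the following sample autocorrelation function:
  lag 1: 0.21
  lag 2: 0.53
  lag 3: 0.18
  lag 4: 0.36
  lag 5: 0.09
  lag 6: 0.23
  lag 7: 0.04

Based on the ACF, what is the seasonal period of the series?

The largest autocorrelation is r_2 = 0.53, with weaker echoes at lags 4 (0.36) and 6 (0.23); the remaining lags stay at or below 0.21.
The dominant spike at lag 2 indicates a seasonal period of 2.

2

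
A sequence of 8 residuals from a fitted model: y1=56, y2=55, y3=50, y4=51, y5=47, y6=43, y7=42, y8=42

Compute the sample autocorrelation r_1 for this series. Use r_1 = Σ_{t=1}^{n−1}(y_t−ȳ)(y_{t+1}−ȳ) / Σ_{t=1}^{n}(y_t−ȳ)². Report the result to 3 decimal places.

Mean ȳ = (56 + 55 + 50 + 51 + 47 + 43 + 42 + 42)/8 = 48.2500
Deviations from mean: 7.7500, 6.7500, 1.7500, 2.7500, -1.2500, -5.2500, -6.2500, -6.2500
Σ(y_t−ȳ)(y_{t+1}−ȳ) = (52.3125) + (11.8125) + (4.8125) + (-3.4375) + (6.5625) + (32.8125) + (39.0625) = 143.9375
Denominator Σ(y_t−ȳ)² = 223.5000
r_1 = 143.9375 / 223.5000 = 0.644

0.644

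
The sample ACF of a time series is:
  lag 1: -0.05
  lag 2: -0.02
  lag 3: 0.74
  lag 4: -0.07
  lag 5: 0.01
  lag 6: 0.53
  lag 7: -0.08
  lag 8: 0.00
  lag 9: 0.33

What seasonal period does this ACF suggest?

The largest autocorrelation is r_3 = 0.74, with weaker echoes at lags 6 (0.53) and 9 (0.33); the remaining lags stay at or below 0.01.
The dominant spike at lag 3 indicates a seasonal period of 3.

3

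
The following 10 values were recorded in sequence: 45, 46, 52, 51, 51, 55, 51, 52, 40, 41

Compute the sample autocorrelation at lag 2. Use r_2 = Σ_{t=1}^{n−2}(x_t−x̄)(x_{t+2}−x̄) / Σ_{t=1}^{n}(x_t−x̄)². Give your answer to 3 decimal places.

-0.043

Mean x̄ = (45 + 46 + 52 + 51 + 51 + 55 + 51 + 52 + 40 + 41)/10 = 48.4000
Numerator Σ_{t=1}^{8}(x_t−x̄)(x_{t+2}−x̄) = -9.9200
Denominator Σ(x_t−x̄)² = 232.4000
r_2 = -9.9200 / 232.4000 = -0.043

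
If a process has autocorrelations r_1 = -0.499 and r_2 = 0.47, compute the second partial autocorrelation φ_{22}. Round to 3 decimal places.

φ_{22} = (r_2 − r_1²) / (1 − r_1²)
r_1² = (-0.499)² = 0.249001
Numerator = 0.47 − 0.2490 = 0.2210; denominator = 1 − 0.2490 = 0.7510
φ_{22} = 0.2210 / 0.7510 = 0.294

0.294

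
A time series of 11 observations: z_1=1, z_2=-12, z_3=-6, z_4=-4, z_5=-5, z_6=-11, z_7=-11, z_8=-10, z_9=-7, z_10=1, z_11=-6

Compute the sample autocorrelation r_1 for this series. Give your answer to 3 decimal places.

Mean z̄ = (1 − 12 − 6 − 4 − 5 − 11 − 11 − 10 − 7 + 1 − 6)/11 = -6.3636
Numerator Σ_{t=1}^{10}(z_t−z̄)(z_{t+1}−z̄) = -7.1322
Denominator Σ(z_t−z̄)² = 204.5455
r_1 = -7.1322 / 204.5455 = -0.035

-0.035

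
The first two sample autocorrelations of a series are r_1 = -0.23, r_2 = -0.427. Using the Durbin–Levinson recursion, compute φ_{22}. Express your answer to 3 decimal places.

φ_{22} = (r_2 − r_1²) / (1 − r_1²)
r_1² = (-0.23)² = 0.0529
Numerator = -0.427 − 0.0529 = -0.4799; denominator = 1 − 0.0529 = 0.9471
φ_{22} = -0.4799 / 0.9471 = -0.507

-0.507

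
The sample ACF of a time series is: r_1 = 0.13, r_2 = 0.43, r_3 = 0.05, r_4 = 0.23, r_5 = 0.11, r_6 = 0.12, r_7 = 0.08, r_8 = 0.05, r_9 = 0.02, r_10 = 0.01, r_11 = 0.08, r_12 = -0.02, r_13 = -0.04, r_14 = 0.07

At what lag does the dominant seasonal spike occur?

The largest autocorrelation is r_2 = 0.43, with a weaker echo at lag 4 (0.23); the remaining lags stay at or below 0.13.
The dominant spike at lag 2 indicates a seasonal period of 2.

2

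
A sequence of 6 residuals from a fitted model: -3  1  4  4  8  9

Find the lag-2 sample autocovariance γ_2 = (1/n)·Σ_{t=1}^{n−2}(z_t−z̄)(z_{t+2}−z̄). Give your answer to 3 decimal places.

Mean z̄ = (-3 + 1 + 4 + 4 + 8 + 9)/6 = 3.8333
Deviations: -6.8333, -2.8333, 0.1667, 0.1667, 4.1667, 5.1667
Σ_{t=1}^{4}(z_t−z̄)(z_{t+2}−z̄) = -0.0556
γ_2 = -0.0556 / 6 = -0.009

-0.009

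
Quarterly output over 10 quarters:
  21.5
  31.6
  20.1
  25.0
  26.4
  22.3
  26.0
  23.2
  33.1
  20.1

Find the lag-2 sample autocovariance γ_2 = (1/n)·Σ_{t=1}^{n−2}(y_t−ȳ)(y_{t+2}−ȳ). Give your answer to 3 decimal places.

3.297

Mean ȳ = (21.5 + 31.6 + 20.1 + 25.0 + 26.4 + 22.3 + 26.0 + 23.2 + 33.1 + 20.1)/10 = 24.9300
Σ_{t=1}^{8}(y_t−ȳ)(y_{t+2}−ȳ) = 32.9702
γ_2 = 32.9702 / 10 = 3.297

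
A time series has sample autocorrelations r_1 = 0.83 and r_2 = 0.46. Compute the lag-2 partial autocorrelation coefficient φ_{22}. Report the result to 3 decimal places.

-0.736

φ_{22} = (r_2 − r_1²) / (1 − r_1²)
r_1² = (0.83)² = 0.6889
Numerator = 0.46 − 0.6889 = -0.2289; denominator = 1 − 0.6889 = 0.3111
φ_{22} = -0.2289 / 0.3111 = -0.736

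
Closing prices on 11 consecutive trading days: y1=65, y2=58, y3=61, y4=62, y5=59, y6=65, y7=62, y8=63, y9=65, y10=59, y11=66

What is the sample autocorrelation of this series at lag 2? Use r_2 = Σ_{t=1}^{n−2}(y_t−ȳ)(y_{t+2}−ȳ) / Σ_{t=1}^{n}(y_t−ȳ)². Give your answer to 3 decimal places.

Mean ȳ = (65 + 58 + 61 + 62 + 59 + 65 + 62 + 63 + 65 + 59 + 66)/11 = 62.2727
Numerator Σ_{t=1}^{9}(y_t−ȳ)(y_{t+2}−ȳ) = 11.0331
Denominator Σ(y_t−ȳ)² = 78.1818
r_2 = 11.0331 / 78.1818 = 0.141

0.141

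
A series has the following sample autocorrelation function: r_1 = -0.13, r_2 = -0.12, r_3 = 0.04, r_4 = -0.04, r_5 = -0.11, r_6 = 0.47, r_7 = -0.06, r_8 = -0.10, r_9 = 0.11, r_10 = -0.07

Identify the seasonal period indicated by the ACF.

6

The largest autocorrelation is r_6 = 0.47; the remaining lags stay at or below 0.11.
The dominant spike at lag 6 indicates a seasonal period of 6.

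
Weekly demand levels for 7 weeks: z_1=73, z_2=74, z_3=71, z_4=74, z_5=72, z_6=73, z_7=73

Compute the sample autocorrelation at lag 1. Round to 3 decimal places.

-0.753

Mean z̄ = (73 + 74 + 71 + 74 + 72 + 73 + 73)/7 = 72.8571
Deviations from mean: 0.1429, 1.1429, -1.8571, 1.1429, -0.8571, 0.1429, 0.1429
Σ(z_t−z̄)(z_{t+1}−z̄) = (0.1633) + (-2.1224) + (-2.1224) + (-0.9796) + (-0.1224) + (0.0204) = -5.1633
Denominator Σ(z_t−z̄)² = 6.8571
r_1 = -5.1633 / 6.8571 = -0.753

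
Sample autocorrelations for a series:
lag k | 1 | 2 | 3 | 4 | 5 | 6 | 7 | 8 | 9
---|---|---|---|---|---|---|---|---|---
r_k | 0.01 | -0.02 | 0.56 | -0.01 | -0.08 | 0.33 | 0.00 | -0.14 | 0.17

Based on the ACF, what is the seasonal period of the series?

3

The largest autocorrelation is r_3 = 0.56, with weaker echoes at lags 6 (0.33) and 9 (0.17); the remaining lags stay at or below 0.01.
The dominant spike at lag 3 indicates a seasonal period of 3.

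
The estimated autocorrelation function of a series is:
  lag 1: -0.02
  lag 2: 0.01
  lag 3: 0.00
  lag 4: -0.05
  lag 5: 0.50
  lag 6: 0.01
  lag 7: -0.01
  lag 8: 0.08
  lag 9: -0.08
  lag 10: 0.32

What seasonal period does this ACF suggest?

The largest autocorrelation is r_5 = 0.50, with a weaker echo at lag 10 (0.32); the remaining lags stay at or below 0.08.
The dominant spike at lag 5 indicates a seasonal period of 5.

5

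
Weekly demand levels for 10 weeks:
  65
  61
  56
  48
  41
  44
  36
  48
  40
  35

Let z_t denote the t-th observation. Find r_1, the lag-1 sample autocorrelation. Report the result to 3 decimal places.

0.519

Mean z̄ = (65 + 61 + 56 + 48 + 41 + 44 + 36 + 48 + 40 + 35)/10 = 47.4000
Numerator Σ_{t=1}^{9}(z_t−z̄)(z_{t+1}−z̄) = 498.6400
Denominator Σ(z_t−z̄)² = 960.4000
r_1 = 498.6400 / 960.4000 = 0.519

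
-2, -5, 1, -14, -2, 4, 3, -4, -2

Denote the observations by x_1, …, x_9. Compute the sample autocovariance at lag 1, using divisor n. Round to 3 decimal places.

Mean x̄ = (-2 − 5 + 1 − 14 − 2 + 4 + 3 − 4 − 2)/9 = -2.3333
Σ_{t=1}^{8}(x_t−x̄)(x_{t+1}−x̄) = -26.1111
γ_1 = -26.1111 / 9 = -2.901

-2.901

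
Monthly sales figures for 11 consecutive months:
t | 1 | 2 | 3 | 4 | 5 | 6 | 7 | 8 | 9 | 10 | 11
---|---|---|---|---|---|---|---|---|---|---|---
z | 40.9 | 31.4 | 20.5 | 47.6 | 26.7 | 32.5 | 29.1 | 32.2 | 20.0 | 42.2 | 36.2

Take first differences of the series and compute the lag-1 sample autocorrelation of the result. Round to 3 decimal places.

First differences Δz: -9.5, -10.9, 27.1, -20.9, 5.8, -3.4, 3.1, -12.2, 22.2, -6.0
Mean of differences = -0.4700
Numerator Σ(Δz_t−Δz̄)(Δz_{t+1}−Δz̄) = -1346.7149
Denominator Σ(Δz_t−Δz̄)² = 2110.5610
r_1(Δz) = -1346.7149 / 2110.5610 = -0.638

-0.638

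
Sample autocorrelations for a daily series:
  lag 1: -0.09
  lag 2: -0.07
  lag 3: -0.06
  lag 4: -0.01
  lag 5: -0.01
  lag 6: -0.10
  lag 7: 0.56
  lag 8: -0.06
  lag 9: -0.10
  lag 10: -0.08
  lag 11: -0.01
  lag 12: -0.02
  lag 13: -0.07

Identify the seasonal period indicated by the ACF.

7

The largest autocorrelation is r_7 = 0.56; the remaining lags stay at or below -0.01.
The dominant spike at lag 7 indicates a seasonal period of 7.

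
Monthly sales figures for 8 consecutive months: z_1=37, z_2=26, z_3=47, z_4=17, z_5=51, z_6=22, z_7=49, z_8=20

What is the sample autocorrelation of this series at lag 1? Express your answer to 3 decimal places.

-0.888

Mean z̄ = (37 + 26 + 47 + 17 + 51 + 22 + 49 + 20)/8 = 33.6250
Deviations from mean: 3.3750, -7.6250, 13.3750, -16.6250, 17.3750, -11.6250, 15.3750, -13.6250
Σ(z_t−z̄)(z_{t+1}−z̄) = (-25.7344) + (-101.9844) + (-222.3594) + (-288.8594) + (-201.9844) + (-178.7344) + (-209.4844) = -1229.1406
Denominator Σ(z_t−z̄)² = 1383.8750
r_1 = -1229.1406 / 1383.8750 = -0.888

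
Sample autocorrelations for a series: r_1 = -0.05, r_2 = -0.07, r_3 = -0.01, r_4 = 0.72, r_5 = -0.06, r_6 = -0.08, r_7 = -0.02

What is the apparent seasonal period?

The largest autocorrelation is r_4 = 0.72; the remaining lags stay at or below -0.01.
The dominant spike at lag 4 indicates a seasonal period of 4.

4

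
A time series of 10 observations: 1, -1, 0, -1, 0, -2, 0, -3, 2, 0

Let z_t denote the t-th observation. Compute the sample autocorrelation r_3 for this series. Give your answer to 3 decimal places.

Mean z̄ = (1 − 1 + 0 − 1 + 0 − 2 + 0 − 3 + 2 + 0)/10 = -0.4000
Numerator Σ_{t=1}^{7}(z_t−z̄)(z_{t+3}−z̄) = -6.6800
Denominator Σ(z_t−z̄)² = 18.4000
r_3 = -6.6800 / 18.4000 = -0.363

-0.363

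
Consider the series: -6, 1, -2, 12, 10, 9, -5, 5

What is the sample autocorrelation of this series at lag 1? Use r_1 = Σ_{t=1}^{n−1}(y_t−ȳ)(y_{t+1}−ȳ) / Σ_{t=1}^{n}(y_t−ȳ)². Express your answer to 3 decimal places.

0.070

Mean ȳ = (-6 + 1 − 2 + 12 + 10 + 9 − 5 + 5)/8 = 3.0000
Σ(y_t−ȳ)(y_{t+1}−ȳ) = (18.0000) + (10.0000) + (-45.0000) + (63.0000) + (42.0000) + (-48.0000) + (-16.0000) = 24.0000
Denominator Σ(y_t−ȳ)² = 344.0000
r_1 = 24.0000 / 344.0000 = 0.070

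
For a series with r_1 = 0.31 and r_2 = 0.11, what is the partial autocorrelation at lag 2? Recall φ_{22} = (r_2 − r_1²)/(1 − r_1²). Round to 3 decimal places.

φ_{22} = (r_2 − r_1²) / (1 − r_1²)
r_1² = (0.31)² = 0.0961
Numerator = 0.11 − 0.0961 = 0.0139; denominator = 1 − 0.0961 = 0.9039
φ_{22} = 0.0139 / 0.9039 = 0.015

0.015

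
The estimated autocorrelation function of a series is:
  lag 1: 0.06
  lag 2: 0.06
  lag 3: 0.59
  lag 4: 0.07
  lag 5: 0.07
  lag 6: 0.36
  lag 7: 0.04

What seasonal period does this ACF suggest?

3

The largest autocorrelation is r_3 = 0.59, with a weaker echo at lag 6 (0.36); the remaining lags stay at or below 0.07.
The dominant spike at lag 3 indicates a seasonal period of 3.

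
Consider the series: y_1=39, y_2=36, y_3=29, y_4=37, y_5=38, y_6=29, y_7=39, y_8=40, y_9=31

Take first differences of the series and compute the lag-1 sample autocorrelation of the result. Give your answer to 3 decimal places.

-0.323

First differences Δy: -3, -7, 8, 1, -9, 10, 1, -9
Mean of differences = -1.0000
Numerator Σ(Δy_t−Δȳ)(Δy_{t+1}−Δȳ) = -122.0000
Denominator Σ(Δy_t−Δȳ)² = 378.0000
r_1(Δy) = -122.0000 / 378.0000 = -0.323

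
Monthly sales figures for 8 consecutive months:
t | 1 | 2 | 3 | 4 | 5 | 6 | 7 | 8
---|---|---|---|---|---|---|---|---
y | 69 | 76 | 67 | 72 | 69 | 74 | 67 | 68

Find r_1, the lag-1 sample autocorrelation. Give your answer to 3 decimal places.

Mean ȳ = (69 + 76 + 67 + 72 + 69 + 74 + 67 + 68)/8 = 70.2500
Σ(y_t−ȳ)(y_{t+1}−ȳ) = (-7.1875) + (-18.6875) + (-5.6875) + (-2.1875) + (-4.6875) + (-12.1875) + (7.3125) = -43.3125
Denominator Σ(y_t−ȳ)² = 79.5000
r_1 = -43.3125 / 79.5000 = -0.545

-0.545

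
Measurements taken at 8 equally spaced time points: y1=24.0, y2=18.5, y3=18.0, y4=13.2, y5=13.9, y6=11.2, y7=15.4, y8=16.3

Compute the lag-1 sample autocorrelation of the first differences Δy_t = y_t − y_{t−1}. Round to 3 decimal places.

First differences Δy: -5.5, -0.5, -4.8, 0.7, -2.7, 4.2, 0.9
Mean of differences = -1.1000
Numerator Σ(Δy_t−Δȳ)(Δy_{t+1}−Δȳ) = -12.2800
Denominator Σ(Δy_t−Δȳ)² = 71.3000
r_1(Δy) = -12.2800 / 71.3000 = -0.172

-0.172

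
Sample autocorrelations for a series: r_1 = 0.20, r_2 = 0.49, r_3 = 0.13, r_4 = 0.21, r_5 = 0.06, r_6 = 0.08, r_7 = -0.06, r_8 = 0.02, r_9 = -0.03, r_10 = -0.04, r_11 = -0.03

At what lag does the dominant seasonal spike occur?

The largest autocorrelation is r_2 = 0.49, with a weaker echo at lag 4 (0.21); the remaining lags stay at or below 0.20.
The dominant spike at lag 2 indicates a seasonal period of 2.

2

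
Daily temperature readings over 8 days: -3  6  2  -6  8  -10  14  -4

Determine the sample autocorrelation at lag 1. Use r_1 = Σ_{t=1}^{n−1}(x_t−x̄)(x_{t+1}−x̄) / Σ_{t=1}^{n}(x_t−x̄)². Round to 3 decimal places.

Mean x̄ = (-3 + 6 + 2 − 6 + 8 − 10 + 14 − 4)/8 = 0.8750
Deviations from mean: -3.8750, 5.1250, 1.1250, -6.8750, 7.1250, -10.8750, 13.1250, -4.8750
Σ(x_t−x̄)(x_{t+1}−x̄) = (-19.8594) + (5.7656) + (-7.7344) + (-48.9844) + (-77.4844) + (-142.7344) + (-63.9844) = -355.0156
Denominator Σ(x_t−x̄)² = 454.8750
r_1 = -355.0156 / 454.8750 = -0.780

-0.780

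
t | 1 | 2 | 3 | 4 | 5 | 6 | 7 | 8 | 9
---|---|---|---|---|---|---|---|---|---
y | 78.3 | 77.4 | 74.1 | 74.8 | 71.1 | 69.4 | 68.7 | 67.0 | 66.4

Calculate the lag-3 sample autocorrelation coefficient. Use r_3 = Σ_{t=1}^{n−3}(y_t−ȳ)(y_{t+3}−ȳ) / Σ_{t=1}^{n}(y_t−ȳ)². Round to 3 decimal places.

0.109

Mean ȳ = (78.3 + 77.4 + 74.1 + 74.8 + 71.1 + 69.4 + 68.7 + 67.0 + 66.4)/9 = 71.9111
Σ(y_t−ȳ)(y_{t+3}−ȳ) = (18.4568) + (-4.4521) + (-5.4965) + (-9.2765) + (3.9835) + (13.8390) = 17.0541
Denominator Σ(y_t−ȳ)² = 155.8489
r_3 = 17.0541 / 155.8489 = 0.109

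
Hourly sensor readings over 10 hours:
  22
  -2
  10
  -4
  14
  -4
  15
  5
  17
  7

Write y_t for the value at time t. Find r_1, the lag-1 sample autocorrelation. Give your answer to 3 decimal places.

-0.614

Mean ȳ = (22 − 2 + 10 − 4 + 14 − 4 + 15 + 5 + 17 + 7)/10 = 8.0000
Numerator Σ_{t=1}^{9}(y_t−ȳ)(y_{t+1}−ȳ) = -469.0000
Denominator Σ(y_t−ȳ)² = 764.0000
r_1 = -469.0000 / 764.0000 = -0.614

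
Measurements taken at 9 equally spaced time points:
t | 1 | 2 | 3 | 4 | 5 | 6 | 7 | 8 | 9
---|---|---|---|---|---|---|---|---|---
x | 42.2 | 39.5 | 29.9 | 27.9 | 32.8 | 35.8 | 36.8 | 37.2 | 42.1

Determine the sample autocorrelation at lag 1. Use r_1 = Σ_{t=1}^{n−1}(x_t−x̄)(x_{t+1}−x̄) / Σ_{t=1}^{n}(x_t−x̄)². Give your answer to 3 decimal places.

Mean x̄ = (42.2 + 39.5 + 29.9 + 27.9 + 32.8 + 35.8 + 36.8 + 37.2 + 42.1)/9 = 36.0222
Numerator Σ_{t=1}^{8}(x_t−x̄)(x_{t+1}−x̄) = 84.7084
Denominator Σ(x_t−x̄)² = 203.0756
r_1 = 84.7084 / 203.0756 = 0.417

0.417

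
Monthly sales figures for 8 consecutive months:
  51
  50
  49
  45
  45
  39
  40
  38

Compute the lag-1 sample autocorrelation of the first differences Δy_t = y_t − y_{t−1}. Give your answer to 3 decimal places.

First differences Δy: -1, -1, -4, 0, -6, 1, -2
Mean of differences = -1.8571
Numerator Σ(Δy_t−Δȳ)(Δy_{t+1}−Δȳ) = -25.0204
Denominator Σ(Δy_t−Δȳ)² = 34.8571
r_1(Δy) = -25.0204 / 34.8571 = -0.718

-0.718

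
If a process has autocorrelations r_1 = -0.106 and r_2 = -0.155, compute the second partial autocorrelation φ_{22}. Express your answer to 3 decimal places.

-0.168

φ_{22} = (r_2 − r_1²) / (1 − r_1²)
r_1² = (-0.106)² = 0.011236
Numerator = -0.155 − 0.0112 = -0.1662; denominator = 1 − 0.0112 = 0.9888
φ_{22} = -0.1662 / 0.9888 = -0.168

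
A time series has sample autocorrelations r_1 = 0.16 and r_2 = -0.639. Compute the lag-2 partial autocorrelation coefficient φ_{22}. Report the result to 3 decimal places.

φ_{22} = (r_2 − r_1²) / (1 − r_1²)
r_1² = (0.16)² = 0.0256
Numerator = -0.639 − 0.0256 = -0.6646; denominator = 1 − 0.0256 = 0.9744
φ_{22} = -0.6646 / 0.9744 = -0.682

-0.682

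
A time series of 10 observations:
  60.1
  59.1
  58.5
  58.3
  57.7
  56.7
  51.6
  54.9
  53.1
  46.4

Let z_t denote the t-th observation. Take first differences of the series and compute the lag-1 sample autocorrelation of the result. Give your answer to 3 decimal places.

-0.233

First differences Δz: -1.0, -0.6, -0.2, -0.6, -1.0, -5.1, 3.3, -1.8, -6.7
Mean of differences = -1.5222
Numerator Σ(Δz_t−Δz̄)(Δz_{t+1}−Δz̄) = -15.6205
Denominator Σ(Δz_t−Δz̄)² = 66.9356
r_1(Δz) = -15.6205 / 66.9356 = -0.233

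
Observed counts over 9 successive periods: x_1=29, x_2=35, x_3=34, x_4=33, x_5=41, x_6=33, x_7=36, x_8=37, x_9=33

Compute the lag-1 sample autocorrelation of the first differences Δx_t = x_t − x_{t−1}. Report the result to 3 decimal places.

First differences Δx: 6, -1, -1, 8, -8, 3, 1, -4
Mean of differences = 0.5000
Numerator Σ(Δx_t−Δx̄)(Δx_{t+1}−Δx̄) = -103.2500
Denominator Σ(Δx_t−Δx̄)² = 190.0000
r_1(Δx) = -103.2500 / 190.0000 = -0.543

-0.543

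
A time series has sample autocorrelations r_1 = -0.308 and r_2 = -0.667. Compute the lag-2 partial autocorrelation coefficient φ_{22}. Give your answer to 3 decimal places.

φ_{22} = (r_2 − r_1²) / (1 − r_1²)
r_1² = (-0.308)² = 0.094864
Numerator = -0.667 − 0.0949 = -0.7619; denominator = 1 − 0.0949 = 0.9051
φ_{22} = -0.7619 / 0.9051 = -0.842

-0.842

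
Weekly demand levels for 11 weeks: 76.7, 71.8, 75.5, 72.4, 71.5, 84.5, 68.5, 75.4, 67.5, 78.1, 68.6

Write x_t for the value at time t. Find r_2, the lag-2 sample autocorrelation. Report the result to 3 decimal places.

0.360

Mean x̄ = (76.7 + 71.8 + 75.5 + 72.4 + 71.5 + 84.5 + 68.5 + 75.4 + 67.5 + 78.1 + 68.6)/11 = 73.6818
Numerator Σ_{t=1}^{9}(x_t−x̄)(x_{t+2}−x̄) = 90.9984
Denominator Σ(x_t−x̄)² = 252.7564
r_2 = 90.9984 / 252.7564 = 0.360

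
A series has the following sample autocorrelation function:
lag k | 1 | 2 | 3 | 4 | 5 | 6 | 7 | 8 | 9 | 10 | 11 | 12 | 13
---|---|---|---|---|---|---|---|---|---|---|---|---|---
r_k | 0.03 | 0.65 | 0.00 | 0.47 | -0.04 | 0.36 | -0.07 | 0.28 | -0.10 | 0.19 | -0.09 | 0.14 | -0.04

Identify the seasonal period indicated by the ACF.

The largest autocorrelation is r_2 = 0.65, with weaker echoes at lags 4 (0.47), 6 (0.36), 8 (0.28) and 10 (0.19); the remaining lags stay at or below 0.14.
The dominant spike at lag 2 indicates a seasonal period of 2.

2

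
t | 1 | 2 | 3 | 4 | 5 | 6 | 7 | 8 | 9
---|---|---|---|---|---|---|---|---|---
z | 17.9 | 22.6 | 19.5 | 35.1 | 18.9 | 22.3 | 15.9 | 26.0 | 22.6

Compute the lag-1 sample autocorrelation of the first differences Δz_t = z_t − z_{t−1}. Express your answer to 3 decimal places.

-0.705

First differences Δz: 4.7, -3.1, 15.6, -16.2, 3.4, -6.4, 10.1, -3.4
Mean of differences = 0.5875
Numerator Σ(Δz_t−Δz̄)(Δz_{t+1}−Δz̄) = -493.8127
Denominator Σ(Δz_t−Δz̄)² = 700.8288
r_1(Δz) = -493.8127 / 700.8288 = -0.705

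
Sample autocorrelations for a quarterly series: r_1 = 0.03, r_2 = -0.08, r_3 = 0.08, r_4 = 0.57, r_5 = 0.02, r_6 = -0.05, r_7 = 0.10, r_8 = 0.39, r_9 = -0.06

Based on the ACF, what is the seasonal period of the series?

The largest autocorrelation is r_4 = 0.57, with a weaker echo at lag 8 (0.39); the remaining lags stay at or below 0.10.
The dominant spike at lag 4 indicates a seasonal period of 4.

4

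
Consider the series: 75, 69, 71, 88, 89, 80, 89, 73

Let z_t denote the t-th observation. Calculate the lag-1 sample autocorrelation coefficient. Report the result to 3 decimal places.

Mean z̄ = (75 + 69 + 71 + 88 + 89 + 80 + 89 + 73)/8 = 79.2500
Deviations from mean: -4.2500, -10.2500, -8.2500, 8.7500, 9.7500, 0.7500, 9.7500, -6.2500
Σ(z_t−z̄)(z_{t+1}−z̄) = (43.5625) + (84.5625) + (-72.1875) + (85.3125) + (7.3125) + (7.3125) + (-60.9375) = 94.9375
Denominator Σ(z_t−z̄)² = 497.5000
r_1 = 94.9375 / 497.5000 = 0.191

0.191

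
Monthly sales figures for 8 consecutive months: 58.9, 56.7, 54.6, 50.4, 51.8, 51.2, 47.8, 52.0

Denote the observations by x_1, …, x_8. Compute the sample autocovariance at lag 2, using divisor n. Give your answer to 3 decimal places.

Mean x̄ = (58.9 + 56.7 + 54.6 + 50.4 + 51.8 + 51.2 + 47.8 + 52.0)/8 = 52.9250
Σ_{t=1}^{6}(x_t−x̄)(x_{t+2}−x̄) = 10.3088
γ_2 = 10.3088 / 8 = 1.289

1.289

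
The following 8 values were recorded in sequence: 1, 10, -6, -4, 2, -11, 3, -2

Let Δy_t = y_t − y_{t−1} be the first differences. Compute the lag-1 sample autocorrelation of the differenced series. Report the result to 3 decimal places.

First differences Δy: 9, -16, 2, 6, -13, 14, -5
Mean of differences = -0.4286
Numerator Σ(Δy_t−Δȳ)(Δy_{t+1}−Δȳ) = -497.1837
Denominator Σ(Δy_t−Δȳ)² = 765.7143
r_1(Δy) = -497.1837 / 765.7143 = -0.649

-0.649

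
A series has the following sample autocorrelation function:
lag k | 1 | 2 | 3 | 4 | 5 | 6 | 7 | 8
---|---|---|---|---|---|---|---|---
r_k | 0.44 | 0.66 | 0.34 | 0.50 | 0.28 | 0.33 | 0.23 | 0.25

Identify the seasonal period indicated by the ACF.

The largest autocorrelation is r_2 = 0.66, with a weaker echo at lag 4 (0.50); the remaining lags stay at or below 0.44.
The dominant spike at lag 2 indicates a seasonal period of 2.

2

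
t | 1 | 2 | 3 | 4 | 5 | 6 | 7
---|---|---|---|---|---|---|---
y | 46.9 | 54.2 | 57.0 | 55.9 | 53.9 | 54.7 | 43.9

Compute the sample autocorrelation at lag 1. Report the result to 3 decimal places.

0.029

Mean ȳ = (46.9 + 54.2 + 57.0 + 55.9 + 53.9 + 54.7 + 43.9)/7 = 52.3571
Numerator Σ_{t=1}^{6}(y_t−ȳ)(y_{t+1}−ȳ) = 4.2153
Denominator Σ(y_t−ȳ)² = 146.6771
r_1 = 4.2153 / 146.6771 = 0.029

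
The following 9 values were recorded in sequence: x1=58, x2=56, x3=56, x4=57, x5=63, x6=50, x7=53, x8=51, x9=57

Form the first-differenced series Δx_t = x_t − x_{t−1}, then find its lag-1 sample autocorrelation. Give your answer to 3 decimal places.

First differences Δx: -2, 0, 1, 6, -13, 3, -2, 6
Mean of differences = -0.1250
Numerator Σ(Δx_t−Δx̄)(Δx_{t+1}−Δx̄) = -129.6406
Denominator Σ(Δx_t−Δx̄)² = 258.8750
r_1(Δx) = -129.6406 / 258.8750 = -0.501

-0.501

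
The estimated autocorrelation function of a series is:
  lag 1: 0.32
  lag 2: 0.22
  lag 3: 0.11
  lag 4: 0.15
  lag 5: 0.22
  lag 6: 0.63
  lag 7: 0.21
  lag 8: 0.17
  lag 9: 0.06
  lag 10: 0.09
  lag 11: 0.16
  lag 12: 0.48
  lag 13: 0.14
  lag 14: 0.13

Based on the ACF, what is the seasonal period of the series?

6

The largest autocorrelation is r_6 = 0.63, with a weaker echo at lag 12 (0.48); the remaining lags stay at or below 0.32. The elevated value at lag 1 (0.32), dropping to 0.22 at lag 2, reflects decaying short-term dependence rather than seasonality.
The dominant spike at lag 6 indicates a seasonal period of 6.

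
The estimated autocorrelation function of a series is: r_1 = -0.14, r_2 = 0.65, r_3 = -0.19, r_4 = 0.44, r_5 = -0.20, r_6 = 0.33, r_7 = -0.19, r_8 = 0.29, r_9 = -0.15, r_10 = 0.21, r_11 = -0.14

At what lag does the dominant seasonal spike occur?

2

The largest autocorrelation is r_2 = 0.65, with weaker echoes at lags 4 (0.44), 6 (0.33), 8 (0.29) and 10 (0.21); the remaining lags stay at or below -0.14.
The dominant spike at lag 2 indicates a seasonal period of 2.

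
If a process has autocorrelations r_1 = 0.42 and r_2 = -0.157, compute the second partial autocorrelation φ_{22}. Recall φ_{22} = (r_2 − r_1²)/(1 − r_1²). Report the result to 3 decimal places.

-0.405

φ_{22} = (r_2 − r_1²) / (1 − r_1²)
r_1² = (0.42)² = 0.1764
Numerator = -0.157 − 0.1764 = -0.3334; denominator = 1 − 0.1764 = 0.8236
φ_{22} = -0.3334 / 0.8236 = -0.405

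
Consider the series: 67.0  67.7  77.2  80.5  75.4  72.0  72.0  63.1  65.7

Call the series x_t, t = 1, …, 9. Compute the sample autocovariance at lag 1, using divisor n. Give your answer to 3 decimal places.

Mean x̄ = (67.0 + 67.7 + 77.2 + 80.5 + 75.4 + 72.0 + 72.0 + 63.1 + 65.7)/9 = 71.1778
Σ_{t=1}^{8}(x_t−x̄)(x_{t+1}−x̄) = 130.8406
γ_1 = 130.8406 / 9 = 14.538

14.538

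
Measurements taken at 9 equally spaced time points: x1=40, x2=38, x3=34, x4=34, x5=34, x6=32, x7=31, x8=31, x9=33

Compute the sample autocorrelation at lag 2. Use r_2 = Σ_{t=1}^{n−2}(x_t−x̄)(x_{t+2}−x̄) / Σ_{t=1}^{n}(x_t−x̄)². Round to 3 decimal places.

Mean x̄ = (40 + 38 + 34 + 34 + 34 + 32 + 31 + 31 + 33)/9 = 34.1111
Σ(x_t−x̄)(x_{t+2}−x̄) = (-0.6543) + (-0.4321) + (0.0123) + (0.2346) + (0.3457) + (6.5679) + (3.4568) = 9.5309
Denominator Σ(x_t−x̄)² = 74.8889
r_2 = 9.5309 / 74.8889 = 0.127

0.127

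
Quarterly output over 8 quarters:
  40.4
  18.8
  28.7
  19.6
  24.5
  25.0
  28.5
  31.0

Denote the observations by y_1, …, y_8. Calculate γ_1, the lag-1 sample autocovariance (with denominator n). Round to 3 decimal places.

-13.606

Mean ȳ = (40.4 + 18.8 + 28.7 + 19.6 + 24.5 + 25.0 + 28.5 + 31.0)/8 = 27.0625
Σ_{t=1}^{7}(y_t−ȳ)(y_{t+1}−ȳ) = -108.8477
γ_1 = -108.8477 / 8 = -13.606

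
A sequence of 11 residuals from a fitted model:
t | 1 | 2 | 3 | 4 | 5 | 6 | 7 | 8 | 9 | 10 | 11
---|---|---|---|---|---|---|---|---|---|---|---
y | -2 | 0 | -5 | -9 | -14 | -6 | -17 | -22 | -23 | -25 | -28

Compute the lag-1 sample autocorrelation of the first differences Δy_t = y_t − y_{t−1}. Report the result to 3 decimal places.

-0.449

First differences Δy: 2, -5, -4, -5, 8, -11, -5, -1, -2, -3
Mean of differences = -2.6000
Numerator Σ(Δy_t−Δȳ)(Δy_{t+1}−Δȳ) = -101.7600
Denominator Σ(Δy_t−Δȳ)² = 226.4000
r_1(Δy) = -101.7600 / 226.4000 = -0.449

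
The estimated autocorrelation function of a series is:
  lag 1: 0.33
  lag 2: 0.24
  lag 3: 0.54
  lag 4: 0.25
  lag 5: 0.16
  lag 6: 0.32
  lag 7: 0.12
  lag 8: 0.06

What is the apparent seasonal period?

3

The largest autocorrelation is r_3 = 0.54; the remaining lags stay at or below 0.33. The elevated value at lag 1 (0.33), dropping to 0.24 at lag 2, reflects decaying short-term dependence rather than seasonality.
The dominant spike at lag 3 indicates a seasonal period of 3.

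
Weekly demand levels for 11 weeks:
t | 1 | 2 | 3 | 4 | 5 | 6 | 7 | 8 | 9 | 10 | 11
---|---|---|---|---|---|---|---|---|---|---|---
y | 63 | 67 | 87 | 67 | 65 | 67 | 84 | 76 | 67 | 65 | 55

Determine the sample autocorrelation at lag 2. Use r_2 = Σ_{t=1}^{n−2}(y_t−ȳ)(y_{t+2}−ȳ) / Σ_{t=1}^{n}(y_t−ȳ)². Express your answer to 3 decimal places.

Mean ȳ = (63 + 67 + 87 + 67 + 65 + 67 + 84 + 76 + 67 + 65 + 55)/11 = 69.3636
Numerator Σ_{t=1}^{9}(y_t−ȳ)(y_{t+2}−ȳ) = -287.1736
Denominator Σ(y_t−ȳ)² = 876.5455
r_2 = -287.1736 / 876.5455 = -0.328

-0.328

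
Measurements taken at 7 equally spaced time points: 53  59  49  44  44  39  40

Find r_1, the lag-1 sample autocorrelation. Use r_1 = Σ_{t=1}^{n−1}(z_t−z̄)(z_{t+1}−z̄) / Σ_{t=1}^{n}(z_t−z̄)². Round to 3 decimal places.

0.568

Mean z̄ = (53 + 59 + 49 + 44 + 44 + 39 + 40)/7 = 46.8571
Deviations from mean: 6.1429, 12.1429, 2.1429, -2.8571, -2.8571, -7.8571, -6.8571
Σ(z_t−z̄)(z_{t+1}−z̄) = (74.5918) + (26.0204) + (-6.1224) + (8.1633) + (22.4490) + (53.8776) = 178.9796
Denominator Σ(z_t−z̄)² = 314.8571
r_1 = 178.9796 / 314.8571 = 0.568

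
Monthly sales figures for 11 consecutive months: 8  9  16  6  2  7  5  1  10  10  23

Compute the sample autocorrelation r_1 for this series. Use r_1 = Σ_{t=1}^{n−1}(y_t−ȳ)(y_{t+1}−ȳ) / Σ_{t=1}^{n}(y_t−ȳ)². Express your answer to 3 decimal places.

0.149

Mean ȳ = (8 + 9 + 16 + 6 + 2 + 7 + 5 + 1 + 10 + 10 + 23)/11 = 8.8182
Numerator Σ_{t=1}^{10}(y_t−ȳ)(y_{t+1}−ȳ) = 58.2397
Denominator Σ(y_t−ȳ)² = 389.6364
r_1 = 58.2397 / 389.6364 = 0.149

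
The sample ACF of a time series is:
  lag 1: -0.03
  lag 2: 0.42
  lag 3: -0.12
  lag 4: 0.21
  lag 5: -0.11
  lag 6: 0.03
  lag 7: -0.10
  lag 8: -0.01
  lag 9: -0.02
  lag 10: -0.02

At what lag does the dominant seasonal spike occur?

2

The largest autocorrelation is r_2 = 0.42, with a weaker echo at lag 4 (0.21); the remaining lags stay at or below 0.03.
The dominant spike at lag 2 indicates a seasonal period of 2.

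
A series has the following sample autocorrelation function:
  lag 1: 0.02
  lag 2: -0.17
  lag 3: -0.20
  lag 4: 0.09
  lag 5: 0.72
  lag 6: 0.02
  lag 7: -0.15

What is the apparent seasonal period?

The largest autocorrelation is r_5 = 0.72; the remaining lags stay at or below 0.09.
The dominant spike at lag 5 indicates a seasonal period of 5.

5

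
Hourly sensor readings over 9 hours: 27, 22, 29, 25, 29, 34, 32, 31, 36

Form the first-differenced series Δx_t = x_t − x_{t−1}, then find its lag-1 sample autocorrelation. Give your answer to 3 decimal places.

-0.553

First differences Δx: -5, 7, -4, 4, 5, -2, -1, 5
Mean of differences = 1.1250
Numerator Σ(Δx_t−Δx̄)(Δx_{t+1}−Δx̄) = -83.3906
Denominator Σ(Δx_t−Δx̄)² = 150.8750
r_1(Δx) = -83.3906 / 150.8750 = -0.553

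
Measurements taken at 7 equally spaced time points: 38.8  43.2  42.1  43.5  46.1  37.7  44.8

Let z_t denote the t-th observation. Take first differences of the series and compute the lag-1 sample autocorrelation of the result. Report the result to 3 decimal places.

-0.553

First differences Δz: 4.4, -1.1, 1.4, 2.6, -8.4, 7.1
Mean of differences = 1.0000
Numerator Σ(Δz_t−Δz̄)(Δz_{t+1}−Δz̄) = -79.7200
Denominator Σ(Δz_t−Δz̄)² = 144.2600
r_1(Δz) = -79.7200 / 144.2600 = -0.553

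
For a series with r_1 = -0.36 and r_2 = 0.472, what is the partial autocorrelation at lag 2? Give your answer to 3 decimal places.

φ_{22} = (r_2 − r_1²) / (1 − r_1²)
r_1² = (-0.36)² = 0.1296
Numerator = 0.472 − 0.1296 = 0.3424; denominator = 1 − 0.1296 = 0.8704
φ_{22} = 0.3424 / 0.8704 = 0.393

0.393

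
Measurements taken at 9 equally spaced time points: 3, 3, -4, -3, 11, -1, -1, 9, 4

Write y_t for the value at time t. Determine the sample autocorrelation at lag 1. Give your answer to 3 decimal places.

Mean ȳ = (3 + 3 − 4 − 3 + 11 − 1 − 1 + 9 + 4)/9 = 2.3333
Numerator Σ_{t=1}^{8}(y_t−ȳ)(y_{t+1}−ȳ) = -45.1111
Denominator Σ(y_t−ȳ)² = 214.0000
r_1 = -45.1111 / 214.0000 = -0.211

-0.211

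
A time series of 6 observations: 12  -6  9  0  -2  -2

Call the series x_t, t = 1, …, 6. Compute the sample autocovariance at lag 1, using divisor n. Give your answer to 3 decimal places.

-21.199

Mean x̄ = (12 − 6 + 9 + 0 − 2 − 2)/6 = 1.8333
Deviations: 10.1667, -7.8333, 7.1667, -1.8333, -3.8333, -3.8333
Σ_{t=1}^{5}(x_t−x̄)(x_{t+1}−x̄) = -127.1944
γ_1 = -127.1944 / 6 = -21.199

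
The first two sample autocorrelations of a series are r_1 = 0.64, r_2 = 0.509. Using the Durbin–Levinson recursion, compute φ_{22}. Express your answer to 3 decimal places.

φ_{22} = (r_2 − r_1²) / (1 − r_1²)
r_1² = (0.64)² = 0.4096
Numerator = 0.509 − 0.4096 = 0.0994; denominator = 1 − 0.4096 = 0.5904
φ_{22} = 0.0994 / 0.5904 = 0.168

0.168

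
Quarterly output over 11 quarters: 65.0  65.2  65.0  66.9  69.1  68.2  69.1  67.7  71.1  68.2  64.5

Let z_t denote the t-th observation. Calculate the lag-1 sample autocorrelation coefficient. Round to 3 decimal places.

Mean z̄ = (65.0 + 65.2 + 65.0 + 66.9 + 69.1 + 68.2 + 69.1 + 67.7 + 71.1 + 68.2 + 64.5)/11 = 67.2727
Numerator Σ_{t=1}^{10}(z_t−z̄)(z_{t+1}−z̄) = 16.3702
Denominator Σ(z_t−z̄)² = 45.6818
r_1 = 16.3702 / 45.6818 = 0.358

0.358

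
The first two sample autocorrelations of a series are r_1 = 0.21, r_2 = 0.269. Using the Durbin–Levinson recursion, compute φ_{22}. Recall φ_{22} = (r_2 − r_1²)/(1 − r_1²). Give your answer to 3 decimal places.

0.235

φ_{22} = (r_2 − r_1²) / (1 − r_1²)
r_1² = (0.21)² = 0.0441
Numerator = 0.269 − 0.0441 = 0.2249; denominator = 1 − 0.0441 = 0.9559
φ_{22} = 0.2249 / 0.9559 = 0.235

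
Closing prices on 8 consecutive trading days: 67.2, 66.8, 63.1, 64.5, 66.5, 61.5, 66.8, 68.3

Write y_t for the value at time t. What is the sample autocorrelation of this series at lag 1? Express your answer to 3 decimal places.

Mean ȳ = (67.2 + 66.8 + 63.1 + 64.5 + 66.5 + 61.5 + 66.8 + 68.3)/8 = 65.5875
Deviations from mean: 1.6125, 1.2125, -2.4875, -1.0875, 0.9125, -4.0875, 1.2125, 2.7125
Σ(y_t−ȳ)(y_{t+1}−ȳ) = (1.9552) + (-3.0161) + (2.7052) + (-0.9923) + (-3.7298) + (-4.9561) + (3.2889) = -4.7452
Denominator Σ(y_t−ȳ)² = 37.8088
r_1 = -4.7452 / 37.8088 = -0.126

-0.126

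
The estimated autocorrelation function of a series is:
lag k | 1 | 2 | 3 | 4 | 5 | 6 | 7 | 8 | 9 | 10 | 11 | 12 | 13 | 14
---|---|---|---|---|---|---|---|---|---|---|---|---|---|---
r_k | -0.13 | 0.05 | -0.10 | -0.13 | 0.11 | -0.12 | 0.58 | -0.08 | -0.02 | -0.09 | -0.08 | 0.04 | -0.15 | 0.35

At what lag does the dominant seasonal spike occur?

The largest autocorrelation is r_7 = 0.58, with a weaker echo at lag 14 (0.35); the remaining lags stay at or below 0.11.
The dominant spike at lag 7 indicates a seasonal period of 7.

7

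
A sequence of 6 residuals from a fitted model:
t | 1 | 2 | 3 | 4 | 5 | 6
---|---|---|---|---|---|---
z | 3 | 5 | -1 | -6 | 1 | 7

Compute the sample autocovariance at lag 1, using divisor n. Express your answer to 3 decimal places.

Mean z̄ = (3 + 5 − 1 − 6 + 1 + 7)/6 = 1.5000
Σ_{t=1}^{5}(z_t−z̄)(z_{t+1}−z̄) = 16.2500
γ_1 = 16.2500 / 6 = 2.708

2.708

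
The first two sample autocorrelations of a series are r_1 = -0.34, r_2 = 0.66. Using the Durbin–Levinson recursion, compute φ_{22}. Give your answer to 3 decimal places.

0.616

φ_{22} = (r_2 − r_1²) / (1 − r_1²)
r_1² = (-0.34)² = 0.1156
Numerator = 0.66 − 0.1156 = 0.5444; denominator = 1 − 0.1156 = 0.8844
φ_{22} = 0.5444 / 0.8844 = 0.616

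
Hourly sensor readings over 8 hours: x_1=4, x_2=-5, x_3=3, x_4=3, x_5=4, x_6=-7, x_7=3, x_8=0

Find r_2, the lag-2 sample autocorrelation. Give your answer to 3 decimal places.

Mean x̄ = (4 − 5 + 3 + 3 + 4 − 7 + 3 + 0)/8 = 0.6250
Deviations from mean: 3.3750, -5.6250, 2.3750, 2.3750, 3.3750, -7.6250, 2.3750, -0.6250
Σ(x_t−x̄)(x_{t+2}−x̄) = (8.0156) + (-13.3594) + (8.0156) + (-18.1094) + (8.0156) + (4.7656) = -2.6563
Denominator Σ(x_t−x̄)² = 129.8750
r_2 = -2.6563 / 129.8750 = -0.020

-0.020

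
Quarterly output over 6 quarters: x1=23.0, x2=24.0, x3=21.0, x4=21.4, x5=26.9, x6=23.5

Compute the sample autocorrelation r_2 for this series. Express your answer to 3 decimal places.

-0.414

Mean x̄ = (23.0 + 24.0 + 21.0 + 21.4 + 26.9 + 23.5)/6 = 23.3000
Σ(x_t−x̄)(x_{t+2}−x̄) = (0.6900) + (-1.3300) + (-8.2800) + (-0.3800) = -9.3000
Denominator Σ(x_t−x̄)² = 22.4800
r_2 = -9.3000 / 22.4800 = -0.414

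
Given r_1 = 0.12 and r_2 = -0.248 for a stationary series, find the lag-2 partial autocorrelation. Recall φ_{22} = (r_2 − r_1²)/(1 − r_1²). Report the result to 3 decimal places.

φ_{22} = (r_2 − r_1²) / (1 − r_1²)
r_1² = (0.12)² = 0.0144
Numerator = -0.248 − 0.0144 = -0.2624; denominator = 1 − 0.0144 = 0.9856
φ_{22} = -0.2624 / 0.9856 = -0.266

-0.266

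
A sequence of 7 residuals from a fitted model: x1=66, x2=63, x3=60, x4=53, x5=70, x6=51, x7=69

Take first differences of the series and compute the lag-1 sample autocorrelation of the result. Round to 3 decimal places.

-0.720

First differences Δx: -3, -3, -7, 17, -19, 18
Mean of differences = 0.5000
Numerator Σ(Δx_t−Δx̄)(Δx_{t+1}−Δx̄) = -748.2500
Denominator Σ(Δx_t−Δx̄)² = 1039.5000
r_1(Δx) = -748.2500 / 1039.5000 = -0.720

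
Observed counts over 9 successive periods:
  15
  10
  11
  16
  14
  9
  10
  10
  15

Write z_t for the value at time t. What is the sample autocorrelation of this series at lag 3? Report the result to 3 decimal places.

Mean z̄ = (15 + 10 + 11 + 16 + 14 + 9 + 10 + 10 + 15)/9 = 12.2222
Numerator Σ_{t=1}^{6}(z_t−z̄)(z_{t+3}−z̄) = -10.8148
Denominator Σ(z_t−z̄)² = 59.5556
r_3 = -10.8148 / 59.5556 = -0.182

-0.182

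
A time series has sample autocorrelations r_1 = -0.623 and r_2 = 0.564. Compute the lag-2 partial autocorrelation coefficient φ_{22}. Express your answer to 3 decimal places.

φ_{22} = (r_2 − r_1²) / (1 − r_1²)
r_1² = (-0.623)² = 0.388129
Numerator = 0.564 − 0.3881 = 0.1759; denominator = 1 − 0.3881 = 0.6119
φ_{22} = 0.1759 / 0.6119 = 0.287

0.287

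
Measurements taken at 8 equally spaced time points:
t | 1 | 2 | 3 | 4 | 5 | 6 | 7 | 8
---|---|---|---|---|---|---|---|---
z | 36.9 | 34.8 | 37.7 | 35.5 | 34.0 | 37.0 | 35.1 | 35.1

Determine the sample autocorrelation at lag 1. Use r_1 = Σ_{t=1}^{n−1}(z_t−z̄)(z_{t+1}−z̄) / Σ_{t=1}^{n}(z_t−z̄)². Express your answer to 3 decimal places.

Mean z̄ = (36.9 + 34.8 + 37.7 + 35.5 + 34.0 + 37.0 + 35.1 + 35.1)/8 = 35.7625
Deviations from mean: 1.1375, -0.9625, 1.9375, -0.2625, -1.7625, 1.2375, -0.6625, -0.6625
Σ(z_t−z̄)(z_{t+1}−z̄) = (-1.0948) + (-1.8648) + (-0.5086) + (0.4627) + (-2.1811) + (-0.8198) + (0.4389) = -5.5677
Denominator Σ(z_t−z̄)² = 11.5588
r_1 = -5.5677 / 11.5588 = -0.482

-0.482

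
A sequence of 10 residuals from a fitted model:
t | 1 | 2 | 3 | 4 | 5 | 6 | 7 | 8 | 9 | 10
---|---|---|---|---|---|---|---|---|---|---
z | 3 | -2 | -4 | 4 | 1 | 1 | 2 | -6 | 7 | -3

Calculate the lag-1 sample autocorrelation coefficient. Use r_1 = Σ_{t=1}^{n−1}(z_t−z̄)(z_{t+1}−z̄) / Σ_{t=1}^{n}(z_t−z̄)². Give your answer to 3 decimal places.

Mean z̄ = (3 − 2 − 4 + 4 + 1 + 1 + 2 − 6 + 7 − 3)/10 = 0.3000
Numerator Σ_{t=1}^{9}(z_t−z̄)(z_{t+1}−z̄) = -82.9900
Denominator Σ(z_t−z̄)² = 144.1000
r_1 = -82.9900 / 144.1000 = -0.576

-0.576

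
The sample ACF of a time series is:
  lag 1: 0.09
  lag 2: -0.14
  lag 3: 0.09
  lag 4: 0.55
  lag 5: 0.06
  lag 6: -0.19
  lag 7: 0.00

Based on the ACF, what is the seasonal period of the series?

The largest autocorrelation is r_4 = 0.55; the remaining lags stay at or below 0.09.
The dominant spike at lag 4 indicates a seasonal period of 4.

4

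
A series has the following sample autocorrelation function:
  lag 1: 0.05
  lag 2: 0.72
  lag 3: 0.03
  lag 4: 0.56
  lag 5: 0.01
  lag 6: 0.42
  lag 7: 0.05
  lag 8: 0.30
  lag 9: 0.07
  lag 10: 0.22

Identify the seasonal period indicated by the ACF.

The largest autocorrelation is r_2 = 0.72, with weaker echoes at lags 4 (0.56), 6 (0.42), 8 (0.30) and 10 (0.22); the remaining lags stay at or below 0.07.
The dominant spike at lag 2 indicates a seasonal period of 2.

2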